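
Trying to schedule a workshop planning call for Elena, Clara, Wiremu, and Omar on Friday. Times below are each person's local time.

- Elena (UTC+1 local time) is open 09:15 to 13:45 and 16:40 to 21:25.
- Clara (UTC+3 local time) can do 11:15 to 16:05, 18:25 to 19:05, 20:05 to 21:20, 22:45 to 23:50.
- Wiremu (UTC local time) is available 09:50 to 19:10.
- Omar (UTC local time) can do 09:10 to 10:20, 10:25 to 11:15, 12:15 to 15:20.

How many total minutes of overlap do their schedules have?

Elena in UTC: 08:15-12:45, 15:40-20:25 (subtract 1h to convert from UTC+1).
Clara in UTC: 08:15-13:05, 15:25-16:05, 17:05-18:20, 19:45-20:50 (subtract 3h to convert from UTC+3).
Wiremu in UTC: 09:50-19:10.
Omar in UTC: 09:10-10:20, 10:25-11:15, 12:15-15:20.
Elena ∩ Clara: 08:15-12:45, 15:40-16:05, 17:05-18:20, 19:45-20:25.
Elena ∩ Clara ∩ Wiremu: 09:50-12:45, 15:40-16:05, 17:05-18:20.
Elena ∩ Clara ∩ Wiremu ∩ Omar: 09:50-10:20, 10:25-11:15, 12:15-12:45.
Summing the common windows: 30 + 50 + 30 = 110 minutes.

110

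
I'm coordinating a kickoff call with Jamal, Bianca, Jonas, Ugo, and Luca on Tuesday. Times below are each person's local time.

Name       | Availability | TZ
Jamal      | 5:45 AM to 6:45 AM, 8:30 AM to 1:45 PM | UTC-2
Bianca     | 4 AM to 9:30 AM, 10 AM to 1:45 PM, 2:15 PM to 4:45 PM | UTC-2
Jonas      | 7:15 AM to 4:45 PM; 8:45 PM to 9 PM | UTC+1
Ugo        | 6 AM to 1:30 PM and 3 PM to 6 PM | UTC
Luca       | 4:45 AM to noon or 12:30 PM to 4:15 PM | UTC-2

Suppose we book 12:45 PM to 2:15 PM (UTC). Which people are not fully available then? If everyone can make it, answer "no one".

Jamal in UTC: 07:45-08:45, 10:30-15:45 (add 2h to convert from UTC-2).
Bianca in UTC: 06:00-11:30, 12:00-15:45, 16:15-18:45 (add 2h to convert from UTC-2).
Jonas in UTC: 06:15-15:45, 19:45-20:00 (subtract 1h to convert from UTC+1).
Ugo in UTC: 06:00-13:30, 15:00-18:00.
Luca in UTC: 06:45-14:00, 14:30-18:15 (add 2h to convert from UTC-2).
Jamal: free for 12:45-14:15. Bianca: free for 12:45-14:15. Jonas: free for 12:45-14:15. Ugo: not fully free for 12:45-14:15. Luca: not fully free for 12:45-14:15.

Luca, Ugo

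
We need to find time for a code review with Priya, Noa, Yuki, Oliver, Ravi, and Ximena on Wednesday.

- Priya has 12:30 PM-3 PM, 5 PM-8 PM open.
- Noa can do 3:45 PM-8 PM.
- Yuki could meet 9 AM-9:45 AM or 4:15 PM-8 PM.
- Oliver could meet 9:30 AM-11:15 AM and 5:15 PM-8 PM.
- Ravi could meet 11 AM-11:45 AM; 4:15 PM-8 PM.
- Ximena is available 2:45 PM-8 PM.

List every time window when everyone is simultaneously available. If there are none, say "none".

17:15-20:00

Priya ∩ Noa: 17:00-20:00.
Priya ∩ Noa ∩ Yuki: 17:00-20:00.
Priya ∩ Noa ∩ Yuki ∩ Oliver: 17:15-20:00.
Priya ∩ Noa ∩ Yuki ∩ Oliver ∩ Ravi: 17:15-20:00.
Priya ∩ Noa ∩ Yuki ∩ Oliver ∩ Ravi ∩ Ximena: 17:15-20:00.
Those are the intersection windows.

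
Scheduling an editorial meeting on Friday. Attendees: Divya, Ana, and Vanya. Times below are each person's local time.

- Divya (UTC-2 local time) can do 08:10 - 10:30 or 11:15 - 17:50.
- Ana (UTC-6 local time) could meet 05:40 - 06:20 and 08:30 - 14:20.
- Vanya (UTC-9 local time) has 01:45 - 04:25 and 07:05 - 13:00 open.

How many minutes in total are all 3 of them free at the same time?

265

Divya in UTC: 10:10-12:30, 13:15-19:50 (add 2h to convert from UTC-2).
Ana in UTC: 11:40-12:20, 14:30-20:20 (add 6h to convert from UTC-6).
Vanya in UTC: 10:45-13:25, 16:05-22:00 (add 9h to convert from UTC-9).
Divya ∩ Ana: 11:40-12:20, 14:30-19:50.
Divya ∩ Ana ∩ Vanya: 11:40-12:20, 16:05-19:50.
So the common availability across everyone is 11:40-12:20, 16:05-19:50.
Summing the common windows: 40 + 225 = 265 minutes.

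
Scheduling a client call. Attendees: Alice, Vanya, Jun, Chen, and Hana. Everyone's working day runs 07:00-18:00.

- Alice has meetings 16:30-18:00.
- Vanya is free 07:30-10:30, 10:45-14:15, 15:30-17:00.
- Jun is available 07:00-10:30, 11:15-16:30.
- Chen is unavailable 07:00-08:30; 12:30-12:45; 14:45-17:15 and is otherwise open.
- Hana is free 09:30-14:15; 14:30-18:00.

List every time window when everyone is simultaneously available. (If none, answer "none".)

Alice free: 07:00-16:30 (invert busy blocks within the working day).
Vanya free: 07:30-10:30, 10:45-14:15, 15:30-17:00.
Jun free: 07:00-10:30, 11:15-16:30.
Chen free: 08:30-12:30, 12:45-14:45, 17:15-18:00 (invert busy blocks within the working day).
Hana free: 09:30-14:15, 14:30-18:00.
Alice ∩ Vanya: 07:30-10:30, 10:45-14:15, 15:30-16:30.
Alice ∩ Vanya ∩ Jun: 07:30-10:30, 11:15-14:15, 15:30-16:30.
Alice ∩ Vanya ∩ Jun ∩ Chen: 08:30-10:30, 11:15-12:30, 12:45-14:15.
Alice ∩ Vanya ∩ Jun ∩ Chen ∩ Hana: 09:30-10:30, 11:15-12:30, 12:45-14:15.

09:30-10:30, 11:15-12:30, 12:45-14:15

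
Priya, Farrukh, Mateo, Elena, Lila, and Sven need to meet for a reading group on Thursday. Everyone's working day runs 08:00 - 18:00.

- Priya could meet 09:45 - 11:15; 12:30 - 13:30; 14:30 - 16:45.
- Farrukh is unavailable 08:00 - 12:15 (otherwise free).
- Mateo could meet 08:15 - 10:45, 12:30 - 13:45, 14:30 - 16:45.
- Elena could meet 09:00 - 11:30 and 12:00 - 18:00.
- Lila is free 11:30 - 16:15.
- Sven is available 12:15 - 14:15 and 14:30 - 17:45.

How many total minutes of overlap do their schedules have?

Priya free: 09:45-11:15, 12:30-13:30, 14:30-16:45.
Farrukh free: 12:15-18:00 (invert busy blocks within the working day).
Mateo free: 08:15-10:45, 12:30-13:45, 14:30-16:45.
Elena free: 09:00-11:30, 12:00-18:00.
Lila free: 11:30-16:15.
Sven free: 12:15-14:15, 14:30-17:45.
Priya ∩ Farrukh: 12:30-13:30, 14:30-16:45.
Priya ∩ Farrukh ∩ Mateo: 12:30-13:30, 14:30-16:45.
Priya ∩ Farrukh ∩ Mateo ∩ Elena: 12:30-13:30, 14:30-16:45.
Priya ∩ Farrukh ∩ Mateo ∩ Elena ∩ Lila: 12:30-13:30, 14:30-16:15.
Priya ∩ Farrukh ∩ Mateo ∩ Elena ∩ Lila ∩ Sven: 12:30-13:30, 14:30-16:15.
Summing the common windows: 60 + 105 = 165 minutes.

165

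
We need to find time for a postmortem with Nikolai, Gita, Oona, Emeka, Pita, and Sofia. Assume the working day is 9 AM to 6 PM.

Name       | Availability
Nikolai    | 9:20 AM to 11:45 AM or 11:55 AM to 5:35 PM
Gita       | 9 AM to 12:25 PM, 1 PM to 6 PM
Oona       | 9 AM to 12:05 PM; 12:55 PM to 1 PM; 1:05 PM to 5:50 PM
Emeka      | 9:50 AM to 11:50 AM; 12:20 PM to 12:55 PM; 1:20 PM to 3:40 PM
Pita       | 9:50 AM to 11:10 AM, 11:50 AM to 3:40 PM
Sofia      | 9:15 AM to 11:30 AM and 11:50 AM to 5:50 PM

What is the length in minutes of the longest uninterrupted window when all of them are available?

Nikolai ∩ Gita: 09:20-11:45, 11:55-12:25, 13:00-17:35.
Nikolai ∩ Gita ∩ Oona: 09:20-11:45, 11:55-12:05, 13:05-17:35.
Nikolai ∩ Gita ∩ Oona ∩ Emeka: 09:50-11:45, 13:20-15:40.
Nikolai ∩ Gita ∩ Oona ∩ Emeka ∩ Pita: 09:50-11:10, 13:20-15:40.
Nikolai ∩ Gita ∩ Oona ∩ Emeka ∩ Pita ∩ Sofia: 09:50-11:10, 13:20-15:40.
The longest is 13:20-15:40 at 140 minutes.

140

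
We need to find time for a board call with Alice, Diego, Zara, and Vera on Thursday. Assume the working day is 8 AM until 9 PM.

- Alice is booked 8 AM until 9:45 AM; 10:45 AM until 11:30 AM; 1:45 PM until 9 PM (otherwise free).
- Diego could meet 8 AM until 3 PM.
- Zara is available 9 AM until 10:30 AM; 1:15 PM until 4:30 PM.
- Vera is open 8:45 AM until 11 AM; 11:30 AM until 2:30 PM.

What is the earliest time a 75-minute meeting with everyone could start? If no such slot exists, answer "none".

Alice free: 09:45-10:45, 11:30-13:45 (invert busy blocks within the working day).
Diego free: 08:00-15:00.
Zara free: 09:00-10:30, 13:15-16:30.
Vera free: 08:45-11:00, 11:30-14:30.
Alice ∩ Diego: 09:45-10:45, 11:30-13:45.
Alice ∩ Diego ∩ Zara: 09:45-10:30, 13:15-13:45.
Alice ∩ Diego ∩ Zara ∩ Vera: 09:45-10:30, 13:15-13:45.
No common window is at least 75 minutes long.

none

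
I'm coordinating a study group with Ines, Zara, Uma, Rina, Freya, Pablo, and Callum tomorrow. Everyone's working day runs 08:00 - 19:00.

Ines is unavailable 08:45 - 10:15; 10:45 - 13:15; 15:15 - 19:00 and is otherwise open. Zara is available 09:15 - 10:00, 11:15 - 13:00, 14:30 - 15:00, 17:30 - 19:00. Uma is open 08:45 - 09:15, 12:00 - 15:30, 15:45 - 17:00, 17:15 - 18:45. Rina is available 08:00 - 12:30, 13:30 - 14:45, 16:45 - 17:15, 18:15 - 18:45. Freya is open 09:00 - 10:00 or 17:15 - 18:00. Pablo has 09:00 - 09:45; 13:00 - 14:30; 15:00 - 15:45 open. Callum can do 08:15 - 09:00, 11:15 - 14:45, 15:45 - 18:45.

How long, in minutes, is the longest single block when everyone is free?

Ines free: 08:00-08:45, 10:15-10:45, 13:15-15:15 (invert busy blocks within the working day).
Zara free: 09:15-10:00, 11:15-13:00, 14:30-15:00, 17:30-19:00.
Uma free: 08:45-09:15, 12:00-15:30, 15:45-17:00, 17:15-18:45.
Rina free: 08:00-12:30, 13:30-14:45, 16:45-17:15, 18:15-18:45.
Freya free: 09:00-10:00, 17:15-18:00.
Pablo free: 09:00-09:45, 13:00-14:30, 15:00-15:45.
Callum free: 08:15-09:00, 11:15-14:45, 15:45-18:45.
Ines ∩ Zara: 14:30-15:00.
Ines ∩ Zara ∩ Uma: 14:30-15:00.
Ines ∩ Zara ∩ Uma ∩ Rina: 14:30-14:45.
Ines ∩ Zara ∩ Uma ∩ Rina ∩ Freya: ∅.
Ines ∩ Zara ∩ Uma ∩ Rina ∩ Freya ∩ Pablo: ∅.
Ines ∩ Zara ∩ Uma ∩ Rina ∩ Freya ∩ Pablo ∩ Callum: ∅.
There is no time when everyone is free.
No common window exists, so the longest block is 0 minutes.

0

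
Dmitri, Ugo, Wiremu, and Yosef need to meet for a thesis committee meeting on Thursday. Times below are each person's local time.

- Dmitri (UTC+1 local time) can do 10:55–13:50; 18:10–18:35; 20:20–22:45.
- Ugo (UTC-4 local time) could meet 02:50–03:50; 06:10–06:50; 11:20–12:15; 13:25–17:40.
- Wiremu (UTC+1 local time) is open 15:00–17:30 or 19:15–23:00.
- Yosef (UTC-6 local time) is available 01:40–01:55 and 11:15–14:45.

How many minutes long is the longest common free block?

Dmitri in UTC: 09:55-12:50, 17:10-17:35, 19:20-21:45 (subtract 1h to convert from UTC+1).
Ugo in UTC: 06:50-07:50, 10:10-10:50, 15:20-16:15, 17:25-21:40 (add 4h to convert from UTC-4).
Wiremu in UTC: 14:00-16:30, 18:15-22:00 (subtract 1h to convert from UTC+1).
Yosef in UTC: 07:40-07:55, 17:15-20:45 (add 6h to convert from UTC-6).
Dmitri ∩ Ugo: 10:10-10:50, 17:25-17:35, 19:20-21:40.
Dmitri ∩ Ugo ∩ Wiremu: 19:20-21:40.
Dmitri ∩ Ugo ∩ Wiremu ∩ Yosef: 19:20-20:45.
So the common availability across everyone is 19:20-20:45.
The longest is 19:20-20:45 at 85 minutes.

85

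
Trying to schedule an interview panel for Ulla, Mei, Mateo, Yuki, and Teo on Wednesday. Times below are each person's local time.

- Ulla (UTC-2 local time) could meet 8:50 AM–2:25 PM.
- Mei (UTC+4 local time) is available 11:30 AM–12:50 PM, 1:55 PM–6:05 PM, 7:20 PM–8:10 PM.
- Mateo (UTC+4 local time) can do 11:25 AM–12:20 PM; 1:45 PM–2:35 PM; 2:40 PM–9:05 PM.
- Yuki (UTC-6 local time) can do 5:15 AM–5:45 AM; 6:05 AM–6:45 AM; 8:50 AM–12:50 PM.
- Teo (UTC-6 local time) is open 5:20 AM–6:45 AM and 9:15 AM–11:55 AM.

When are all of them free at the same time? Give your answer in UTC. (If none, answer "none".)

11:20-11:45, 12:05-12:45, 15:20-16:10

Ulla in UTC: 10:50-16:25 (add 2h to convert from UTC-2).
Mei in UTC: 07:30-08:50, 09:55-14:05, 15:20-16:10 (subtract 4h to convert from UTC+4).
Mateo in UTC: 07:25-08:20, 09:45-10:35, 10:40-17:05 (subtract 4h to convert from UTC+4).
Yuki in UTC: 11:15-11:45, 12:05-12:45, 14:50-18:50 (add 6h to convert from UTC-6).
Teo in UTC: 11:20-12:45, 15:15-17:55 (add 6h to convert from UTC-6).
Ulla ∩ Mei: 10:50-14:05, 15:20-16:10.
Ulla ∩ Mei ∩ Mateo: 10:50-14:05, 15:20-16:10.
Ulla ∩ Mei ∩ Mateo ∩ Yuki: 11:15-11:45, 12:05-12:45, 15:20-16:10.
Ulla ∩ Mei ∩ Mateo ∩ Yuki ∩ Teo: 11:20-11:45, 12:05-12:45, 15:20-16:10.
Those are the intersection windows.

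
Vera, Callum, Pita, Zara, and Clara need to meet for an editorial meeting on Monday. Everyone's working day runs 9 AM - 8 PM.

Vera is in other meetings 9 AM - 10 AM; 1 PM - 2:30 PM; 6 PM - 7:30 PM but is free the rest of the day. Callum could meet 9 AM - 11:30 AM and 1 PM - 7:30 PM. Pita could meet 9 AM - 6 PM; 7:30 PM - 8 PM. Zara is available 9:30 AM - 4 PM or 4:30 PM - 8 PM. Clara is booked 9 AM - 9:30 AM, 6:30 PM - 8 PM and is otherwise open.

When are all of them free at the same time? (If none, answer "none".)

Vera free: 10:00-13:00, 14:30-18:00, 19:30-20:00 (invert busy blocks within the working day).
Callum free: 09:00-11:30, 13:00-19:30.
Pita free: 09:00-18:00, 19:30-20:00.
Zara free: 09:30-16:00, 16:30-20:00.
Clara free: 09:30-18:30 (invert busy blocks within the working day).
Vera ∩ Callum: 10:00-11:30, 14:30-18:00.
Vera ∩ Callum ∩ Pita: 10:00-11:30, 14:30-18:00.
Vera ∩ Callum ∩ Pita ∩ Zara: 10:00-11:30, 14:30-16:00, 16:30-18:00.
Vera ∩ Callum ∩ Pita ∩ Zara ∩ Clara: 10:00-11:30, 14:30-16:00, 16:30-18:00.

10:00-11:30, 14:30-16:00, 16:30-18:00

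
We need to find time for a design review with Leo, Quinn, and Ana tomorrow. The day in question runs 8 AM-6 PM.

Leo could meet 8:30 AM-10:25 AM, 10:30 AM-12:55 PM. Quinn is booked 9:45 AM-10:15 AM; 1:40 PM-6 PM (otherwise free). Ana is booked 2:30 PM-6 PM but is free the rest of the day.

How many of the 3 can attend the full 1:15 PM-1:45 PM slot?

1

Leo free: 08:30-10:25, 10:30-12:55.
Quinn free: 08:00-09:45, 10:15-13:40 (invert busy blocks within the working day).
Ana free: 08:00-14:30 (invert busy blocks within the working day).
Ana can make the full 13:15-13:45 slot — that's 1.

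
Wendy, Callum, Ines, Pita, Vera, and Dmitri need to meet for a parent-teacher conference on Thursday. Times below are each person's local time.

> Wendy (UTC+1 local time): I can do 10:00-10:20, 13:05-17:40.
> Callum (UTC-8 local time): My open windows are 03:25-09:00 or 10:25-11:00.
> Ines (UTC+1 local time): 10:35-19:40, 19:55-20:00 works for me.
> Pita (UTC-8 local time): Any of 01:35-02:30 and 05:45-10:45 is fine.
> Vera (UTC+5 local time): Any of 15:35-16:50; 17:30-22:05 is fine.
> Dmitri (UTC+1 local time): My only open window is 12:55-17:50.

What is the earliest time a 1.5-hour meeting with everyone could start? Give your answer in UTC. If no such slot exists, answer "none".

13:45

Wendy in UTC: 09:00-09:20, 12:05-16:40 (subtract 1h to convert from UTC+1).
Callum in UTC: 11:25-17:00, 18:25-19:00 (add 8h to convert from UTC-8).
Ines in UTC: 09:35-18:40, 18:55-19:00 (subtract 1h to convert from UTC+1).
Pita in UTC: 09:35-10:30, 13:45-18:45 (add 8h to convert from UTC-8).
Vera in UTC: 10:35-11:50, 12:30-17:05 (subtract 5h to convert from UTC+5).
Dmitri in UTC: 11:55-16:50 (subtract 1h to convert from UTC+1).
Wendy ∩ Callum: 12:05-16:40.
Wendy ∩ Callum ∩ Ines: 12:05-16:40.
Wendy ∩ Callum ∩ Ines ∩ Pita: 13:45-16:40.
Wendy ∩ Callum ∩ Ines ∩ Pita ∩ Vera: 13:45-16:40.
Wendy ∩ Callum ∩ Ines ∩ Pita ∩ Vera ∩ Dmitri: 13:45-16:40.
The first common window of at least 90 minutes is 13:45-16:40, so the earliest start is 13:45.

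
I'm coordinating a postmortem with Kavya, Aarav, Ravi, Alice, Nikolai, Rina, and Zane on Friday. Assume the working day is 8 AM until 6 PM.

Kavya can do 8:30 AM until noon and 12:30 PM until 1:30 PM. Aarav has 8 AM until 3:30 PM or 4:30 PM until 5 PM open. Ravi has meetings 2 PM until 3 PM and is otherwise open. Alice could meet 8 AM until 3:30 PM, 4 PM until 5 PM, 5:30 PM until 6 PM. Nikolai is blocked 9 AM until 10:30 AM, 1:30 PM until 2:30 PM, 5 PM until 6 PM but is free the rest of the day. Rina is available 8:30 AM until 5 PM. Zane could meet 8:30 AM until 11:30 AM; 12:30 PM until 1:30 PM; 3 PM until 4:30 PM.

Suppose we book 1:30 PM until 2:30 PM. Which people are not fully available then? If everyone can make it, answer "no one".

Kavya, Nikolai, Ravi, Zane

Kavya free: 08:30-12:00, 12:30-13:30.
Aarav free: 08:00-15:30, 16:30-17:00.
Ravi free: 08:00-14:00, 15:00-18:00 (invert busy blocks within the working day).
Alice free: 08:00-15:30, 16:00-17:00, 17:30-18:00.
Nikolai free: 08:00-09:00, 10:30-13:30, 14:30-17:00 (invert busy blocks within the working day).
Rina free: 08:30-17:00.
Zane free: 08:30-11:30, 12:30-13:30, 15:00-16:30.
Kavya: not fully free for 13:30-14:30. Aarav: free for 13:30-14:30. Ravi: not fully free for 13:30-14:30. Alice: free for 13:30-14:30. Nikolai: not fully free for 13:30-14:30. Rina: free for 13:30-14:30. Zane: not fully free for 13:30-14:30.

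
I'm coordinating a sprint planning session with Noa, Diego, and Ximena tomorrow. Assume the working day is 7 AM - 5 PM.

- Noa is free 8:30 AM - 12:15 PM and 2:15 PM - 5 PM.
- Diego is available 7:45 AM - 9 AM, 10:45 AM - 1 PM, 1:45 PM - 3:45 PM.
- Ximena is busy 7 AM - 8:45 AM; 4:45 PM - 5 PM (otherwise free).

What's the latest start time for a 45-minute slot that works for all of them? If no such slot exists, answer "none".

15:00

Noa free: 08:30-12:15, 14:15-17:00.
Diego free: 07:45-09:00, 10:45-13:00, 13:45-15:45.
Ximena free: 08:45-16:45 (invert busy blocks within the working day).
Noa ∩ Diego: 08:30-09:00, 10:45-12:15, 14:15-15:45.
Noa ∩ Diego ∩ Ximena: 08:45-09:00, 10:45-12:15, 14:15-15:45.
Those are the intersection windows.
The last common window of at least 45 minutes is 14:15-15:45; a 45-minute meeting can start as late as 15:00 and still end by 15:45.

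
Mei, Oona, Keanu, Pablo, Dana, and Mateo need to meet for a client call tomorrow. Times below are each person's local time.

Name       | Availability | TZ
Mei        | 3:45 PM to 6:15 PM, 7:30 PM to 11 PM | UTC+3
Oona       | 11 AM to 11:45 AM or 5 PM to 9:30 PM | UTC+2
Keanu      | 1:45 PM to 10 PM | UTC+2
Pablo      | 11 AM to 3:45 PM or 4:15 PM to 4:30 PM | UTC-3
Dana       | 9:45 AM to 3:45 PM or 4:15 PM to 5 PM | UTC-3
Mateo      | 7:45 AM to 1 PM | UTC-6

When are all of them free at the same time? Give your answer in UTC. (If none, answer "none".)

Mei in UTC: 12:45-15:15, 16:30-20:00 (subtract 3h to convert from UTC+3).
Oona in UTC: 09:00-09:45, 15:00-19:30 (subtract 2h to convert from UTC+2).
Keanu in UTC: 11:45-20:00 (subtract 2h to convert from UTC+2).
Pablo in UTC: 14:00-18:45, 19:15-19:30 (add 3h to convert from UTC-3).
Dana in UTC: 12:45-18:45, 19:15-20:00 (add 3h to convert from UTC-3).
Mateo in UTC: 13:45-19:00 (add 6h to convert from UTC-6).
Mei ∩ Oona: 15:00-15:15, 16:30-19:30.
Mei ∩ Oona ∩ Keanu: 15:00-15:15, 16:30-19:30.
Mei ∩ Oona ∩ Keanu ∩ Pablo: 15:00-15:15, 16:30-18:45, 19:15-19:30.
Mei ∩ Oona ∩ Keanu ∩ Pablo ∩ Dana: 15:00-15:15, 16:30-18:45, 19:15-19:30.
Mei ∩ Oona ∩ Keanu ∩ Pablo ∩ Dana ∩ Mateo: 15:00-15:15, 16:30-18:45.

15:00-15:15, 16:30-18:45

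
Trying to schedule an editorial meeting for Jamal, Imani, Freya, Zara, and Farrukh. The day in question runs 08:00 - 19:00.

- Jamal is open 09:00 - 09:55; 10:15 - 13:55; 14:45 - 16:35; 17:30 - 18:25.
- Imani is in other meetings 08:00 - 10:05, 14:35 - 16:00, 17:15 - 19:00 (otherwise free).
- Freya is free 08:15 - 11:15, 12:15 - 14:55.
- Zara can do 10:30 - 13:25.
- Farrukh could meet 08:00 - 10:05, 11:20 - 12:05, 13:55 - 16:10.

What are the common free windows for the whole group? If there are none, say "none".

Jamal free: 09:00-09:55, 10:15-13:55, 14:45-16:35, 17:30-18:25.
Imani free: 10:05-14:35, 16:00-17:15 (invert busy blocks within the working day).
Freya free: 08:15-11:15, 12:15-14:55.
Zara free: 10:30-13:25.
Farrukh free: 08:00-10:05, 11:20-12:05, 13:55-16:10.
Jamal ∩ Imani: 10:15-13:55, 16:00-16:35.
Jamal ∩ Imani ∩ Freya: 10:15-11:15, 12:15-13:55.
Jamal ∩ Imani ∩ Freya ∩ Zara: 10:30-11:15, 12:15-13:25.
Jamal ∩ Imani ∩ Freya ∩ Zara ∩ Farrukh: ∅.
There is no time when everyone is free.

none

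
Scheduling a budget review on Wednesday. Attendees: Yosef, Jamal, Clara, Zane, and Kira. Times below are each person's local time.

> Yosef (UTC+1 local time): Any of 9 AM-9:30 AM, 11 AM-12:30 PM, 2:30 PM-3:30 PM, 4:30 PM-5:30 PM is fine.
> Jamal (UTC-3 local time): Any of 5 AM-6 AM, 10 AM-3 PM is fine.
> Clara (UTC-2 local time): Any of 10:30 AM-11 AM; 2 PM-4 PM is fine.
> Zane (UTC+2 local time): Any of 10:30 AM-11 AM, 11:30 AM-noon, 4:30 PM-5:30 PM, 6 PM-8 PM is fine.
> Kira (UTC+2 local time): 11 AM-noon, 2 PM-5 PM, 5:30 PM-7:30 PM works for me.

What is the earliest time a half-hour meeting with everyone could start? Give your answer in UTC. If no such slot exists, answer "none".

Yosef in UTC: 08:00-08:30, 10:00-11:30, 13:30-14:30, 15:30-16:30 (subtract 1h to convert from UTC+1).
Jamal in UTC: 08:00-09:00, 13:00-18:00 (add 3h to convert from UTC-3).
Clara in UTC: 12:30-13:00, 16:00-18:00 (add 2h to convert from UTC-2).
Zane in UTC: 08:30-09:00, 09:30-10:00, 14:30-15:30, 16:00-18:00 (subtract 2h to convert from UTC+2).
Kira in UTC: 09:00-10:00, 12:00-15:00, 15:30-17:30 (subtract 2h to convert from UTC+2).
Yosef ∩ Jamal: 08:00-08:30, 13:30-14:30, 15:30-16:30.
Yosef ∩ Jamal ∩ Clara: 16:00-16:30.
Yosef ∩ Jamal ∩ Clara ∩ Zane: 16:00-16:30.
Yosef ∩ Jamal ∩ Clara ∩ Zane ∩ Kira: 16:00-16:30.
So the common availability across everyone is 16:00-16:30.
The first common window of at least 30 minutes is 16:00-16:30, so the earliest start is 16:00.

16:00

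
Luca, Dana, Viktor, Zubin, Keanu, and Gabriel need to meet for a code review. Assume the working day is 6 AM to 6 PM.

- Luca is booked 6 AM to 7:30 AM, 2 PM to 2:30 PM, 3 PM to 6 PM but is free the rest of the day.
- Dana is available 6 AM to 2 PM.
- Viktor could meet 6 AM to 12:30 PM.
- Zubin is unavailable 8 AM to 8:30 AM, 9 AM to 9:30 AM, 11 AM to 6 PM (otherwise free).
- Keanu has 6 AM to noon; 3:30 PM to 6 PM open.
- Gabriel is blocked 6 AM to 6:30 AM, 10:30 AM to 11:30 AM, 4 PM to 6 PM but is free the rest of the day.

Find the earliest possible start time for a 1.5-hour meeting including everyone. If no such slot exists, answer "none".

none

Luca free: 07:30-14:00, 14:30-15:00 (invert busy blocks within the working day).
Dana free: 06:00-14:00.
Viktor free: 06:00-12:30.
Zubin free: 06:00-08:00, 08:30-09:00, 09:30-11:00 (invert busy blocks within the working day).
Keanu free: 06:00-12:00, 15:30-18:00.
Gabriel free: 06:30-10:30, 11:30-16:00 (invert busy blocks within the working day).
Luca ∩ Dana: 07:30-14:00.
Luca ∩ Dana ∩ Viktor: 07:30-12:30.
Luca ∩ Dana ∩ Viktor ∩ Zubin: 07:30-08:00, 08:30-09:00, 09:30-11:00.
Luca ∩ Dana ∩ Viktor ∩ Zubin ∩ Keanu: 07:30-08:00, 08:30-09:00, 09:30-11:00.
Luca ∩ Dana ∩ Viktor ∩ Zubin ∩ Keanu ∩ Gabriel: 07:30-08:00, 08:30-09:00, 09:30-10:30.
No common window is at least 90 minutes long.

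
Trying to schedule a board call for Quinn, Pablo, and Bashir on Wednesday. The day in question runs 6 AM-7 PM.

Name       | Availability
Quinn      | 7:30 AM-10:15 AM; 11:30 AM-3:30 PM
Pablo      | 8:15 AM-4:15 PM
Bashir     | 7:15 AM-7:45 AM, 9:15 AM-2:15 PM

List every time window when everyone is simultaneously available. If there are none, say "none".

09:15-10:15, 11:30-14:15

Quinn ∩ Pablo: 08:15-10:15, 11:30-15:30.
Quinn ∩ Pablo ∩ Bashir: 09:15-10:15, 11:30-14:15.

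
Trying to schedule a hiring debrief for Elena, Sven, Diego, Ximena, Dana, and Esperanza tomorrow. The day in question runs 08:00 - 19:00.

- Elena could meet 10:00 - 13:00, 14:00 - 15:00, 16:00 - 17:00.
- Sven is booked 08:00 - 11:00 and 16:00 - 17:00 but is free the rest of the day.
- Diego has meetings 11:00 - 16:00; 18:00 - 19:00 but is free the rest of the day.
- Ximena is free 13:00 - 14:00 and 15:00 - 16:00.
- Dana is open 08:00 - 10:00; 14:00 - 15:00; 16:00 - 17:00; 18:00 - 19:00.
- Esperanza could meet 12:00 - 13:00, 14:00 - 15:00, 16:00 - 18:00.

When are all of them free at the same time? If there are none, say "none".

none

Elena free: 10:00-13:00, 14:00-15:00, 16:00-17:00.
Sven free: 11:00-16:00, 17:00-19:00 (invert busy blocks within the working day).
Diego free: 08:00-11:00, 16:00-18:00 (invert busy blocks within the working day).
Ximena free: 13:00-14:00, 15:00-16:00.
Dana free: 08:00-10:00, 14:00-15:00, 16:00-17:00, 18:00-19:00.
Esperanza free: 12:00-13:00, 14:00-15:00, 16:00-18:00.
Elena ∩ Sven: 11:00-13:00, 14:00-15:00.
Elena ∩ Sven ∩ Diego: ∅.
Elena ∩ Sven ∩ Diego ∩ Ximena: ∅.
Elena ∩ Sven ∩ Diego ∩ Ximena ∩ Dana: ∅.
Elena ∩ Sven ∩ Diego ∩ Ximena ∩ Dana ∩ Esperanza: ∅.
There is no time when everyone is free.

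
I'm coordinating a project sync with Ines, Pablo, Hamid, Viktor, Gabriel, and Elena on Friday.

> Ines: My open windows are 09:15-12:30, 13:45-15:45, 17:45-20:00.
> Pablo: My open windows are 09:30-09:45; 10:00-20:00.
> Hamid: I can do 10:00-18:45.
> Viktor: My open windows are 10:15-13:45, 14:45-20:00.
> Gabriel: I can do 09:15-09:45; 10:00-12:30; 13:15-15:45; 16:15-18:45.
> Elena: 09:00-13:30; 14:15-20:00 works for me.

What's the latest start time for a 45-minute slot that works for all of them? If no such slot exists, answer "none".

18:00

Ines ∩ Pablo: 09:30-09:45, 10:00-12:30, 13:45-15:45, 17:45-20:00.
Ines ∩ Pablo ∩ Hamid: 10:00-12:30, 13:45-15:45, 17:45-18:45.
Ines ∩ Pablo ∩ Hamid ∩ Viktor: 10:15-12:30, 14:45-15:45, 17:45-18:45.
Ines ∩ Pablo ∩ Hamid ∩ Viktor ∩ Gabriel: 10:15-12:30, 14:45-15:45, 17:45-18:45.
Ines ∩ Pablo ∩ Hamid ∩ Viktor ∩ Gabriel ∩ Elena: 10:15-12:30, 14:45-15:45, 17:45-18:45.
The last common window of at least 45 minutes is 17:45-18:45; a 45-minute meeting can start as late as 18:00 and still end by 18:45.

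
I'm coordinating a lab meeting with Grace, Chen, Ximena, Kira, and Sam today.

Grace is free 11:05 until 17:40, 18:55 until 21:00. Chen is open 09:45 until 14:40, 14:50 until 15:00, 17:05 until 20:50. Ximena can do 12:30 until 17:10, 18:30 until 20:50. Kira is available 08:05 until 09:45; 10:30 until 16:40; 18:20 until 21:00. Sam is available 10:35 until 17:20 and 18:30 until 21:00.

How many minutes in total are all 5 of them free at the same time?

255

Grace ∩ Chen: 11:05-14:40, 14:50-15:00, 17:05-17:40, 18:55-20:50.
Grace ∩ Chen ∩ Ximena: 12:30-14:40, 14:50-15:00, 17:05-17:10, 18:55-20:50.
Grace ∩ Chen ∩ Ximena ∩ Kira: 12:30-14:40, 14:50-15:00, 18:55-20:50.
Grace ∩ Chen ∩ Ximena ∩ Kira ∩ Sam: 12:30-14:40, 14:50-15:00, 18:55-20:50.
Summing the common windows: 130 + 10 + 115 = 255 minutes.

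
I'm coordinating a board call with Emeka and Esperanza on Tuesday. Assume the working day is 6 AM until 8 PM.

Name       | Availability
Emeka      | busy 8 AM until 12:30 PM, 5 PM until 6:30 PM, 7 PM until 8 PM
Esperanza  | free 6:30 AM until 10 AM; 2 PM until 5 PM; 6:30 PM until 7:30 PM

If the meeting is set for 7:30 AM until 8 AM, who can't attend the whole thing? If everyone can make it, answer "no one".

no one

Emeka free: 06:00-08:00, 12:30-17:00, 18:30-19:00 (invert busy blocks within the working day).
Esperanza free: 06:30-10:00, 14:00-17:00, 18:30-19:30.
Emeka: free for 07:30-08:00. Esperanza: free for 07:30-08:00.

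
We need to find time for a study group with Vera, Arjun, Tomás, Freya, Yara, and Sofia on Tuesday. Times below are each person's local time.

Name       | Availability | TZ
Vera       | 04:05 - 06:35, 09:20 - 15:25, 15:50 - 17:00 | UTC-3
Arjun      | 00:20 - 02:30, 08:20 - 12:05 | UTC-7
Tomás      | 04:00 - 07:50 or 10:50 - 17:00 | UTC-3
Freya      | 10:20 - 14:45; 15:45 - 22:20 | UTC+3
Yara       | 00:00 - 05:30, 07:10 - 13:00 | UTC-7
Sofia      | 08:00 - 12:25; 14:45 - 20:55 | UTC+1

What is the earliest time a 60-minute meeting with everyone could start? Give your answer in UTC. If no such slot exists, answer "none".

07:20

Vera in UTC: 07:05-09:35, 12:20-18:25, 18:50-20:00 (add 3h to convert from UTC-3).
Arjun in UTC: 07:20-09:30, 15:20-19:05 (add 7h to convert from UTC-7).
Tomás in UTC: 07:00-10:50, 13:50-20:00 (add 3h to convert from UTC-3).
Freya in UTC: 07:20-11:45, 12:45-19:20 (subtract 3h to convert from UTC+3).
Yara in UTC: 07:00-12:30, 14:10-20:00 (add 7h to convert from UTC-7).
Sofia in UTC: 07:00-11:25, 13:45-19:55 (subtract 1h to convert from UTC+1).
Vera ∩ Arjun: 07:20-09:30, 15:20-18:25, 18:50-19:05.
Vera ∩ Arjun ∩ Tomás: 07:20-09:30, 15:20-18:25, 18:50-19:05.
Vera ∩ Arjun ∩ Tomás ∩ Freya: 07:20-09:30, 15:20-18:25, 18:50-19:05.
Vera ∩ Arjun ∩ Tomás ∩ Freya ∩ Yara: 07:20-09:30, 15:20-18:25, 18:50-19:05.
Vera ∩ Arjun ∩ Tomás ∩ Freya ∩ Yara ∩ Sofia: 07:20-09:30, 15:20-18:25, 18:50-19:05.
So the common availability across everyone is 07:20-09:30, 15:20-18:25, 18:50-19:05.
The first common window of at least 60 minutes is 07:20-09:30, so the earliest start is 07:20.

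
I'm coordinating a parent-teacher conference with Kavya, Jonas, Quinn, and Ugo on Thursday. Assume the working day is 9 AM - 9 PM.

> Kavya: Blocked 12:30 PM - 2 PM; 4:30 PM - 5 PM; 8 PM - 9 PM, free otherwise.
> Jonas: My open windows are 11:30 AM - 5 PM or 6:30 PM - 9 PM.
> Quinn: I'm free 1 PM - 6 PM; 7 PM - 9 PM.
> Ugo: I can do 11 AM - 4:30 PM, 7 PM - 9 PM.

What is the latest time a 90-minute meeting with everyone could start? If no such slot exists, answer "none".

15:00

Kavya free: 09:00-12:30, 14:00-16:30, 17:00-20:00 (invert busy blocks within the working day).
Jonas free: 11:30-17:00, 18:30-21:00.
Quinn free: 13:00-18:00, 19:00-21:00.
Ugo free: 11:00-16:30, 19:00-21:00.
Kavya ∩ Jonas: 11:30-12:30, 14:00-16:30, 18:30-20:00.
Kavya ∩ Jonas ∩ Quinn: 14:00-16:30, 19:00-20:00.
Kavya ∩ Jonas ∩ Quinn ∩ Ugo: 14:00-16:30, 19:00-20:00.
The last common window of at least 90 minutes is 14:00-16:30; a 90-minute meeting can start as late as 15:00 and still end by 16:30.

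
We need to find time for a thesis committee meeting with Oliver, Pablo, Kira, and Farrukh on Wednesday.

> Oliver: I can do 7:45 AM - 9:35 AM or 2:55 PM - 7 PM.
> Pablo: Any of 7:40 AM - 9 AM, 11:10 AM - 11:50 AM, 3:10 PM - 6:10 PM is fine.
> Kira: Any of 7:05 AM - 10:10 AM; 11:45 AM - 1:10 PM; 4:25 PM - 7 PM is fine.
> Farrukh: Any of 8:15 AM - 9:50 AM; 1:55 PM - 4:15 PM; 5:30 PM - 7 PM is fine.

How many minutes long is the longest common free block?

Oliver ∩ Pablo: 07:45-09:00, 15:10-18:10.
Oliver ∩ Pablo ∩ Kira: 07:45-09:00, 16:25-18:10.
Oliver ∩ Pablo ∩ Kira ∩ Farrukh: 08:15-09:00, 17:30-18:10.
The longest is 08:15-09:00 at 45 minutes.

45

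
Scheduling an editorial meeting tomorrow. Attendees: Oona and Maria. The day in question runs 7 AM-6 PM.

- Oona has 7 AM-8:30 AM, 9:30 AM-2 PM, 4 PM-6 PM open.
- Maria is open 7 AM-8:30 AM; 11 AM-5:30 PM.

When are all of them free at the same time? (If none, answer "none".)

Oona ∩ Maria: 07:00-08:30, 11:00-14:00, 16:00-17:30.
So the common availability across everyone is 07:00-08:30, 11:00-14:00, 16:00-17:30.

07:00-08:30, 11:00-14:00, 16:00-17:30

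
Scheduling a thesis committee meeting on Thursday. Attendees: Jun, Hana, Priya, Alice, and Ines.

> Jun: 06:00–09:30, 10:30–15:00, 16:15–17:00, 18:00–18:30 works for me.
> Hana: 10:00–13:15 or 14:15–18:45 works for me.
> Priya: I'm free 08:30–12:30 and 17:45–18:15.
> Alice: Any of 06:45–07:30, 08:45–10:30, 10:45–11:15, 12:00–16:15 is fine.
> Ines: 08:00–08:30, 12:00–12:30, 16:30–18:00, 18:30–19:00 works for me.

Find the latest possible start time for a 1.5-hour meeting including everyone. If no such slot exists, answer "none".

Jun ∩ Hana: 10:30-13:15, 14:15-15:00, 16:15-17:00, 18:00-18:30.
Jun ∩ Hana ∩ Priya: 10:30-12:30, 18:00-18:15.
Jun ∩ Hana ∩ Priya ∩ Alice: 10:45-11:15, 12:00-12:30.
Jun ∩ Hana ∩ Priya ∩ Alice ∩ Ines: 12:00-12:30.
Those are the intersection windows.
No common window is at least 90 minutes long.

none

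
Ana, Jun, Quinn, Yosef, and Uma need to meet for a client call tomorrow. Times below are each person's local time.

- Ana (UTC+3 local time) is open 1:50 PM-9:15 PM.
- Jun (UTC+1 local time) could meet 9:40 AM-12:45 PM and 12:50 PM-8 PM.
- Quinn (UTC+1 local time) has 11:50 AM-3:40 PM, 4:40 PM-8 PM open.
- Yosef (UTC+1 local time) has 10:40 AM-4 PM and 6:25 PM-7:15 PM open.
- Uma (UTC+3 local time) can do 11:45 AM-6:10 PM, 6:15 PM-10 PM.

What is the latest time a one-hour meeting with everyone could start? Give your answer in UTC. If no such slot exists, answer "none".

Ana in UTC: 10:50-18:15 (subtract 3h to convert from UTC+3).
Jun in UTC: 08:40-11:45, 11:50-19:00 (subtract 1h to convert from UTC+1).
Quinn in UTC: 10:50-14:40, 15:40-19:00 (subtract 1h to convert from UTC+1).
Yosef in UTC: 09:40-15:00, 17:25-18:15 (subtract 1h to convert from UTC+1).
Uma in UTC: 08:45-15:10, 15:15-19:00 (subtract 3h to convert from UTC+3).
Ana ∩ Jun: 10:50-11:45, 11:50-18:15.
Ana ∩ Jun ∩ Quinn: 10:50-11:45, 11:50-14:40, 15:40-18:15.
Ana ∩ Jun ∩ Quinn ∩ Yosef: 10:50-11:45, 11:50-14:40, 17:25-18:15.
Ana ∩ Jun ∩ Quinn ∩ Yosef ∩ Uma: 10:50-11:45, 11:50-14:40, 17:25-18:15.
Those are the intersection windows.
The last common window of at least 60 minutes is 11:50-14:40; a 60-minute meeting can start as late as 13:40 and still end by 14:40.

13:40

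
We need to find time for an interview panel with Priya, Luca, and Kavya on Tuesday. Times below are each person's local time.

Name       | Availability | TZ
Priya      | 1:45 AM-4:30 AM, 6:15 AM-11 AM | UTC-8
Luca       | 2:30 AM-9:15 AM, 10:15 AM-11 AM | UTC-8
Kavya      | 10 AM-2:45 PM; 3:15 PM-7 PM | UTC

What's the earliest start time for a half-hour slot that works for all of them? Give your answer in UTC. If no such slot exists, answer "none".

10:30

Priya in UTC: 09:45-12:30, 14:15-19:00 (add 8h to convert from UTC-8).
Luca in UTC: 10:30-17:15, 18:15-19:00 (add 8h to convert from UTC-8).
Kavya in UTC: 10:00-14:45, 15:15-19:00.
Priya ∩ Luca: 10:30-12:30, 14:15-17:15, 18:15-19:00.
Priya ∩ Luca ∩ Kavya: 10:30-12:30, 14:15-14:45, 15:15-17:15, 18:15-19:00.
Those are the intersection windows.
The first common window of at least 30 minutes is 10:30-12:30, so the earliest start is 10:30.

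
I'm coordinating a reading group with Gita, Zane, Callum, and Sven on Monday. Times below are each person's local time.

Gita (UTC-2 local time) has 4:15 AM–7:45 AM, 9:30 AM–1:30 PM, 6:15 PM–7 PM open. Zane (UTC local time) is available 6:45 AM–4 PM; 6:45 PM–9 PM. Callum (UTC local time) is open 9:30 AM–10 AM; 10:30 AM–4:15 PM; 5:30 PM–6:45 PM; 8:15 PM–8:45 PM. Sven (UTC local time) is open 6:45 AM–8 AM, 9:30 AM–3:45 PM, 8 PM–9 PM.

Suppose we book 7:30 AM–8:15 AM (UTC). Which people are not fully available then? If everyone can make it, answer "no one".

Callum, Sven

Gita in UTC: 06:15-09:45, 11:30-15:30, 20:15-21:00 (add 2h to convert from UTC-2).
Zane in UTC: 06:45-16:00, 18:45-21:00.
Callum in UTC: 09:30-10:00, 10:30-16:15, 17:30-18:45, 20:15-20:45.
Sven in UTC: 06:45-08:00, 09:30-15:45, 20:00-21:00.
Gita: free for 07:30-08:15. Zane: free for 07:30-08:15. Callum: not fully free for 07:30-08:15. Sven: not fully free for 07:30-08:15.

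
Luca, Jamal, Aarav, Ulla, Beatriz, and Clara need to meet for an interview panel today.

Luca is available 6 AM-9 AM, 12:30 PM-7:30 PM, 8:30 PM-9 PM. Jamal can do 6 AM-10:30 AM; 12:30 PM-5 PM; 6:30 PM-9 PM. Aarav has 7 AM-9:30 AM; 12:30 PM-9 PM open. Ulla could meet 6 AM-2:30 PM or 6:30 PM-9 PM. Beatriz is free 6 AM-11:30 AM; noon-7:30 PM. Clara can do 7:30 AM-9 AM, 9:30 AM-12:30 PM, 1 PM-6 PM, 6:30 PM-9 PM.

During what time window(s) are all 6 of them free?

Luca ∩ Jamal: 06:00-09:00, 12:30-17:00, 18:30-19:30, 20:30-21:00.
Luca ∩ Jamal ∩ Aarav: 07:00-09:00, 12:30-17:00, 18:30-19:30, 20:30-21:00.
Luca ∩ Jamal ∩ Aarav ∩ Ulla: 07:00-09:00, 12:30-14:30, 18:30-19:30, 20:30-21:00.
Luca ∩ Jamal ∩ Aarav ∩ Ulla ∩ Beatriz: 07:00-09:00, 12:30-14:30, 18:30-19:30.
Luca ∩ Jamal ∩ Aarav ∩ Ulla ∩ Beatriz ∩ Clara: 07:30-09:00, 13:00-14:30, 18:30-19:30.
So the common availability across everyone is 07:30-09:00, 13:00-14:30, 18:30-19:30.

07:30-09:00, 13:00-14:30, 18:30-19:30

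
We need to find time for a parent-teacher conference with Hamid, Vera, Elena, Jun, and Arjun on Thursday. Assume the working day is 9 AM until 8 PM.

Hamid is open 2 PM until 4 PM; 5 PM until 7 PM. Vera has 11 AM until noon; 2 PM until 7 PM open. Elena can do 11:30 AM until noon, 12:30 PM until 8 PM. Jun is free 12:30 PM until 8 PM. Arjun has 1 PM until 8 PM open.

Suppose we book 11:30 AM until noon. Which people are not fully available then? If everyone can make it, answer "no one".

Arjun, Hamid, Jun

Hamid: not fully free for 11:30-12:00. Vera: free for 11:30-12:00. Elena: free for 11:30-12:00. Jun: not fully free for 11:30-12:00. Arjun: not fully free for 11:30-12:00.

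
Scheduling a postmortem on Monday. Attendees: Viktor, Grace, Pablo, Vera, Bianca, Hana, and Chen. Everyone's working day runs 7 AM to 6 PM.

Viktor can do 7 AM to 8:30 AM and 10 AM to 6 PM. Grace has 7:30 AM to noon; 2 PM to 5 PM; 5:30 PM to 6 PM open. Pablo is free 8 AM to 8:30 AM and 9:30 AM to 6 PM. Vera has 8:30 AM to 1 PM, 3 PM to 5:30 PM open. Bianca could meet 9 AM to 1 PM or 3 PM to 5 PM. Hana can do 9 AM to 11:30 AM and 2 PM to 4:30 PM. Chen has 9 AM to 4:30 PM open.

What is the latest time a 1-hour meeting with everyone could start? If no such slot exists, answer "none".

Viktor ∩ Grace: 07:30-08:30, 10:00-12:00, 14:00-17:00, 17:30-18:00.
Viktor ∩ Grace ∩ Pablo: 08:00-08:30, 10:00-12:00, 14:00-17:00, 17:30-18:00.
Viktor ∩ Grace ∩ Pablo ∩ Vera: 10:00-12:00, 15:00-17:00.
Viktor ∩ Grace ∩ Pablo ∩ Vera ∩ Bianca: 10:00-12:00, 15:00-17:00.
Viktor ∩ Grace ∩ Pablo ∩ Vera ∩ Bianca ∩ Hana: 10:00-11:30, 15:00-16:30.
Viktor ∩ Grace ∩ Pablo ∩ Vera ∩ Bianca ∩ Hana ∩ Chen: 10:00-11:30, 15:00-16:30.
The last common window of at least 60 minutes is 15:00-16:30; a 60-minute meeting can start as late as 15:30 and still end by 16:30.

15:30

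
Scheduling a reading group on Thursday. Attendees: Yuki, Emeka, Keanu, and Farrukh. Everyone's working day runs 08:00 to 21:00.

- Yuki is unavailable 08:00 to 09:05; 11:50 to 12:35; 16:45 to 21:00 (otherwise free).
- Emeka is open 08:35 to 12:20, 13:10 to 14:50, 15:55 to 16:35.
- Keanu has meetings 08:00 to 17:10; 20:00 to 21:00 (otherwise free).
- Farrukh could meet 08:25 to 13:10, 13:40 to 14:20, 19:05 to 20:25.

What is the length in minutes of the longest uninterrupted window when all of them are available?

Yuki free: 09:05-11:50, 12:35-16:45 (invert busy blocks within the working day).
Emeka free: 08:35-12:20, 13:10-14:50, 15:55-16:35.
Keanu free: 17:10-20:00 (invert busy blocks within the working day).
Farrukh free: 08:25-13:10, 13:40-14:20, 19:05-20:25.
Yuki ∩ Emeka: 09:05-11:50, 13:10-14:50, 15:55-16:35.
Yuki ∩ Emeka ∩ Keanu: ∅.
Yuki ∩ Emeka ∩ Keanu ∩ Farrukh: ∅.
There is no time when everyone is free.
No common window exists, so the longest block is 0 minutes.

0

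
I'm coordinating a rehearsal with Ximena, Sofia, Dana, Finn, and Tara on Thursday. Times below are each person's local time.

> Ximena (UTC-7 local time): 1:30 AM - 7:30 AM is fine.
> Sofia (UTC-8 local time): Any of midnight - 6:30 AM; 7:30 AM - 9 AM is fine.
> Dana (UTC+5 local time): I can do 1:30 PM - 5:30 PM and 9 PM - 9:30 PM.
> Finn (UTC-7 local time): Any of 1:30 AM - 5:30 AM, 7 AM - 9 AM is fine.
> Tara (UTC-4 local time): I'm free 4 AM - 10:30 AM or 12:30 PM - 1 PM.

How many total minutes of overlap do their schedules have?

240

Ximena in UTC: 08:30-14:30 (add 7h to convert from UTC-7).
Sofia in UTC: 08:00-14:30, 15:30-17:00 (add 8h to convert from UTC-8).
Dana in UTC: 08:30-12:30, 16:00-16:30 (subtract 5h to convert from UTC+5).
Finn in UTC: 08:30-12:30, 14:00-16:00 (add 7h to convert from UTC-7).
Tara in UTC: 08:00-14:30, 16:30-17:00 (add 4h to convert from UTC-4).
Ximena ∩ Sofia: 08:30-14:30.
Ximena ∩ Sofia ∩ Dana: 08:30-12:30.
Ximena ∩ Sofia ∩ Dana ∩ Finn: 08:30-12:30.
Ximena ∩ Sofia ∩ Dana ∩ Finn ∩ Tara: 08:30-12:30.
That's a single block of 240 minutes.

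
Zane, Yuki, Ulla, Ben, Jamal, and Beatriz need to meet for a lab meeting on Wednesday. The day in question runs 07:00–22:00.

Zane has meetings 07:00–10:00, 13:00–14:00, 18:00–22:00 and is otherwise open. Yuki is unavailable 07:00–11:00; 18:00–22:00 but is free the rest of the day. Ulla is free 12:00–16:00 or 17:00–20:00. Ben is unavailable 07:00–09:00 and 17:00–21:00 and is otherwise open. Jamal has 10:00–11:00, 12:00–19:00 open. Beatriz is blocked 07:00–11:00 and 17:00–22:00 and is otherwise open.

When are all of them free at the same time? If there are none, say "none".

12:00-13:00, 14:00-16:00

Zane free: 10:00-13:00, 14:00-18:00 (invert busy blocks within the working day).
Yuki free: 11:00-18:00 (invert busy blocks within the working day).
Ulla free: 12:00-16:00, 17:00-20:00.
Ben free: 09:00-17:00, 21:00-22:00 (invert busy blocks within the working day).
Jamal free: 10:00-11:00, 12:00-19:00.
Beatriz free: 11:00-17:00 (invert busy blocks within the working day).
Zane ∩ Yuki: 11:00-13:00, 14:00-18:00.
Zane ∩ Yuki ∩ Ulla: 12:00-13:00, 14:00-16:00, 17:00-18:00.
Zane ∩ Yuki ∩ Ulla ∩ Ben: 12:00-13:00, 14:00-16:00.
Zane ∩ Yuki ∩ Ulla ∩ Ben ∩ Jamal: 12:00-13:00, 14:00-16:00.
Zane ∩ Yuki ∩ Ulla ∩ Ben ∩ Jamal ∩ Beatriz: 12:00-13:00, 14:00-16:00.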